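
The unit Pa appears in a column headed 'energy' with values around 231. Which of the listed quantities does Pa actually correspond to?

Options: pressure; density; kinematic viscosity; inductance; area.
pressure

energy should have units dimensionally equivalent to kg * m^2 / s^2 (e.g. J).
The given unit 'Pa' reduces to kg / (m * s^2). Of the listed options, that is the dimensionality of pressure.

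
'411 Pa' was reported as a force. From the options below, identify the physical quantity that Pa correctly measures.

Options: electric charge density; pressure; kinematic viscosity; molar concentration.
pressure

force should have units dimensionally equivalent to kg * m / s^2 (e.g. N).
The given unit 'Pa' reduces to kg / (m * s^2). Of the listed options, that is the dimensionality of pressure.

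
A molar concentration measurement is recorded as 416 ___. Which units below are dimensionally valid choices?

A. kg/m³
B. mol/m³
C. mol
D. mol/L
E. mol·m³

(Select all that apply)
B, D

molar concentration has SI base units: mol / m^3

Checking each option against mol / m^3:
  A. kg/m³: ✗ does not match
  B. mol/m³: ✓ matches
  C. mol: ✗ does not match
  D. mol/L: ✓ matches
  E. mol·m³: ✗ does not match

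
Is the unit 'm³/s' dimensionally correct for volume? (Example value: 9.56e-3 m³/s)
No

volume has SI base units: m^3
m³/s does NOT reduce to m^3; a valid unit for volume would be e.g. m³.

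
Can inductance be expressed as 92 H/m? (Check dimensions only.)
No

inductance has SI base units: kg * m^2 / (A^2 * s^2)
H/m does NOT reduce to kg * m^2 / (A^2 * s^2); a valid unit for inductance would be e.g. H.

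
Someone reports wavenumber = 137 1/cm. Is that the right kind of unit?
Yes

wavenumber has SI base units: 1 / m
1/cm reduces to the same SI base units, so it is a valid unit for wavenumber.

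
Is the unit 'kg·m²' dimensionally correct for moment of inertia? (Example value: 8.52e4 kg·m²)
Yes

moment of inertia has SI base units: kg * m^2
kg·m² reduces to the same SI base units, so it is a valid unit for moment of inertia.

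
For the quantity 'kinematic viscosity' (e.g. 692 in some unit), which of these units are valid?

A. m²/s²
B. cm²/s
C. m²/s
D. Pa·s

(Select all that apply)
B, C

kinematic viscosity has SI base units: m^2 / s

Checking each option against m^2 / s:
  A. m²/s²: ✗ does not match
  B. cm²/s: ✓ matches
  C. m²/s: ✓ matches
  D. Pa·s: ✗ does not match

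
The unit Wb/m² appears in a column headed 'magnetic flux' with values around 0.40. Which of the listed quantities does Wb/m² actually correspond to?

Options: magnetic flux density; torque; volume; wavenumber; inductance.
magnetic flux density

magnetic flux should have units dimensionally equivalent to kg * m^2 / (A * s^2) (e.g. Wb).
The given unit 'Wb/m²' reduces to kg / (A * s^2). Of the listed options, that is the dimensionality of magnetic flux density.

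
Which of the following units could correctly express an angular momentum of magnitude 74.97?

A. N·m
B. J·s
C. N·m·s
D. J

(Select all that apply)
B, C

angular momentum has SI base units: kg * m^2 / s

Checking each option against kg * m^2 / s:
  A. N·m: ✗ does not match
  B. J·s: ✓ matches
  C. N·m·s: ✓ matches
  D. J: ✗ does not match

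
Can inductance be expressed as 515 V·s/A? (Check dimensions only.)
Yes

inductance has SI base units: kg * m^2 / (A^2 * s^2)
V·s/A reduces to the same SI base units, so it is a valid unit for inductance.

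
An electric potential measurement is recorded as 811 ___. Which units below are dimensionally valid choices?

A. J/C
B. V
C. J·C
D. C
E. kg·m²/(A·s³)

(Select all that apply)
A, B, E

electric potential has SI base units: kg * m^2 / (A * s^3)

Checking each option against kg * m^2 / (A * s^3):
  A. J/C: ✓ matches
  B. V: ✓ matches
  C. J·C: ✗ does not match
  D. C: ✗ does not match
  E. kg·m²/(A·s³): ✓ matches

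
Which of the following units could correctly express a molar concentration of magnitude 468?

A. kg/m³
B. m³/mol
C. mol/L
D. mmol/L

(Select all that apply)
C, D

molar concentration has SI base units: mol / m^3

Checking each option against mol / m^3:
  A. kg/m³: ✗ does not match
  B. m³/mol: ✗ does not match
  C. mol/L: ✓ matches
  D. mmol/L: ✓ matches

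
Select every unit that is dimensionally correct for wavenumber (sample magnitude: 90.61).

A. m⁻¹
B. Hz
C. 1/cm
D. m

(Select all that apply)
A, C

wavenumber has SI base units: 1 / m

Checking each option against 1 / m:
  A. m⁻¹: ✓ matches
  B. Hz: ✗ does not match
  C. 1/cm: ✓ matches
  D. m: ✗ does not match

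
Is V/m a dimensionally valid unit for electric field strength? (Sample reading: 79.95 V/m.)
Yes

electric field strength has SI base units: kg * m / (A * s^3)
V/m reduces to the same SI base units, so it is a valid unit for electric field strength.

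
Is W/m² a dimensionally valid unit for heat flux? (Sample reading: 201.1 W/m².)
Yes

heat flux has SI base units: kg / s^3
W/m² reduces to the same SI base units, so it is a valid unit for heat flux.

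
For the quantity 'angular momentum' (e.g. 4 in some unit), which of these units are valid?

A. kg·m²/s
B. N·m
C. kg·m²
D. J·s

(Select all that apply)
A, D

angular momentum has SI base units: kg * m^2 / s

Checking each option against kg * m^2 / s:
  A. kg·m²/s: ✓ matches
  B. N·m: ✗ does not match
  C. kg·m²: ✗ does not match
  D. J·s: ✓ matches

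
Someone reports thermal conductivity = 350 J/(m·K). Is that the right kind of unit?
No

thermal conductivity has SI base units: kg * m / (s^3 * K)
J/(m·K) does NOT reduce to kg * m / (s^3 * K); a valid unit for thermal conductivity would be e.g. W/(m·K).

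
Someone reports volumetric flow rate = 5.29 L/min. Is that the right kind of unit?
Yes

volumetric flow rate has SI base units: m^3 / s
L/min reduces to the same SI base units, so it is a valid unit for volumetric flow rate.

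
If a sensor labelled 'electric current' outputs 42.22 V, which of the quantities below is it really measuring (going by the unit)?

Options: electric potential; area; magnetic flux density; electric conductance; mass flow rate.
electric potential

electric current should have units dimensionally equivalent to A (e.g. A).
The given unit 'V' reduces to kg * m^2 / (A * s^3). Of the listed options, that is the dimensionality of electric potential.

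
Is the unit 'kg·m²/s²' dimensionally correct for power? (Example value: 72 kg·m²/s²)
No

power has SI base units: kg * m^2 / s^3
kg·m²/s² does NOT reduce to kg * m^2 / s^3; a valid unit for power would be e.g. W.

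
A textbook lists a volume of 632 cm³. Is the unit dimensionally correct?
Yes

volume has SI base units: m^3
cm³ reduces to the same SI base units, so it is a valid unit for volume.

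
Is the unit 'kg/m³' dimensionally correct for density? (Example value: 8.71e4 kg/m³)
Yes

density has SI base units: kg / m^3
kg/m³ reduces to the same SI base units, so it is a valid unit for density.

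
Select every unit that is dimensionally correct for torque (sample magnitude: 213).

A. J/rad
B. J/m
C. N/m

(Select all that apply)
A

torque has SI base units: kg * m^2 / s^2

Checking each option against kg * m^2 / s^2:
  A. J/rad: ✓ matches
  B. J/m: ✗ does not match
  C. N/m: ✗ does not match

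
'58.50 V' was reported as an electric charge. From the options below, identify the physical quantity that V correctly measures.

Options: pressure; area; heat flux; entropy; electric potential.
electric potential

electric charge should have units dimensionally equivalent to A * s (e.g. C).
The given unit 'V' reduces to kg * m^2 / (A * s^3). Of the listed options, that is the dimensionality of electric potential.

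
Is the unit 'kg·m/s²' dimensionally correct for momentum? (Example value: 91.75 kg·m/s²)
No

momentum has SI base units: kg * m / s
kg·m/s² does NOT reduce to kg * m / s; a valid unit for momentum would be e.g. kg·m/s.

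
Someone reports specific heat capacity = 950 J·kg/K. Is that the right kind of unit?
No

specific heat capacity has SI base units: m^2 / (s^2 * K)
J·kg/K does NOT reduce to m^2 / (s^2 * K); a valid unit for specific heat capacity would be e.g. J/(kg·K).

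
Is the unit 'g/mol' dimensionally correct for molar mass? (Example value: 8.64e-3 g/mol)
Yes

molar mass has SI base units: kg / mol
g/mol reduces to the same SI base units, so it is a valid unit for molar mass.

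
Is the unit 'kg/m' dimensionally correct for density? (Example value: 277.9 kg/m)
No

density has SI base units: kg / m^3
kg/m does NOT reduce to kg / m^3; a valid unit for density would be e.g. kg/m³.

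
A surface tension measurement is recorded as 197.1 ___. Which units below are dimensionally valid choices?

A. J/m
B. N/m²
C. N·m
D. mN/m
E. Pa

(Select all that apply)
D

surface tension has SI base units: kg / s^2

Checking each option against kg / s^2:
  A. J/m: ✗ does not match
  B. N/m²: ✗ does not match
  C. N·m: ✗ does not match
  D. mN/m: ✓ matches
  E. Pa: ✗ does not match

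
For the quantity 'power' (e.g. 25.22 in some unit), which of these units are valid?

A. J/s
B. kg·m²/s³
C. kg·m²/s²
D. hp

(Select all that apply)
A, B, D

power has SI base units: kg * m^2 / s^3

Checking each option against kg * m^2 / s^3:
  A. J/s: ✓ matches
  B. kg·m²/s³: ✓ matches
  C. kg·m²/s²: ✗ does not match
  D. hp: ✓ matches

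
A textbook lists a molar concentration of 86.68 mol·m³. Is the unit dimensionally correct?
No

molar concentration has SI base units: mol / m^3
mol·m³ does NOT reduce to mol / m^3; a valid unit for molar concentration would be e.g. mol/m³.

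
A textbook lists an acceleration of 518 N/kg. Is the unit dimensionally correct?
Yes

acceleration has SI base units: m / s^2
N/kg reduces to the same SI base units, so it is a valid unit for acceleration.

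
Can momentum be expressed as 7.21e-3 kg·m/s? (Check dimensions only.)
Yes

momentum has SI base units: kg * m / s
kg·m/s reduces to the same SI base units, so it is a valid unit for momentum.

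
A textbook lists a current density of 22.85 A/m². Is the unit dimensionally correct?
Yes

current density has SI base units: A / m^2
A/m² reduces to the same SI base units, so it is a valid unit for current density.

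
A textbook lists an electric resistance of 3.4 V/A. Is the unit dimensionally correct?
Yes

electric resistance has SI base units: kg * m^2 / (A^2 * s^3)
V/A reduces to the same SI base units, so it is a valid unit for electric resistance.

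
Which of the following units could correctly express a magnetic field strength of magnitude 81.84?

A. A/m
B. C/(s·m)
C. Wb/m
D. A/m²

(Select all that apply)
A, B

magnetic field strength has SI base units: A / m

Checking each option against A / m:
  A. A/m: ✓ matches
  B. C/(s·m): ✓ matches
  C. Wb/m: ✗ does not match
  D. A/m²: ✗ does not match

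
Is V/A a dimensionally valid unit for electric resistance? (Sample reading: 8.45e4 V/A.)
Yes

electric resistance has SI base units: kg * m^2 / (A^2 * s^3)
V/A reduces to the same SI base units, so it is a valid unit for electric resistance.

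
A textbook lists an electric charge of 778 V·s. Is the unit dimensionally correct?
No

electric charge has SI base units: A * s
V·s does NOT reduce to A * s; a valid unit for electric charge would be e.g. C.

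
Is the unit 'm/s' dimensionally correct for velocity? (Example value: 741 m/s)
Yes

velocity has SI base units: m / s
m/s reduces to the same SI base units, so it is a valid unit for velocity.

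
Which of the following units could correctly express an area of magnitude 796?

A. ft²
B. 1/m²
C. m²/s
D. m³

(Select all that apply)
A

area has SI base units: m^2

Checking each option against m^2:
  A. ft²: ✓ matches
  B. 1/m²: ✗ does not match
  C. m²/s: ✗ does not match
  D. m³: ✗ does not match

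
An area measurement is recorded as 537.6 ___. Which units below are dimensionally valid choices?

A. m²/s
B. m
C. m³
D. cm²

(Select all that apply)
D

area has SI base units: m^2

Checking each option against m^2:
  A. m²/s: ✗ does not match
  B. m: ✗ does not match
  C. m³: ✗ does not match
  D. cm²: ✓ matches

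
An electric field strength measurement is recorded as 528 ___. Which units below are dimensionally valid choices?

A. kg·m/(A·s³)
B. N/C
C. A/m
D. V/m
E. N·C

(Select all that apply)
A, B, D

electric field strength has SI base units: kg * m / (A * s^3)

Checking each option against kg * m / (A * s^3):
  A. kg·m/(A·s³): ✓ matches
  B. N/C: ✓ matches
  C. A/m: ✗ does not match
  D. V/m: ✓ matches
  E. N·C: ✗ does not match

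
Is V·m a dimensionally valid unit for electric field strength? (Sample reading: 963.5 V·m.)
No

electric field strength has SI base units: kg * m / (A * s^3)
V·m does NOT reduce to kg * m / (A * s^3); a valid unit for electric field strength would be e.g. V/m.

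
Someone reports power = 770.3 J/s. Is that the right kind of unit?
Yes

power has SI base units: kg * m^2 / s^3
J/s reduces to the same SI base units, so it is a valid unit for power.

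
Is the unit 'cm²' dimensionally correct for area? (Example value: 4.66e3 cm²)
Yes

area has SI base units: m^2
cm² reduces to the same SI base units, so it is a valid unit for area.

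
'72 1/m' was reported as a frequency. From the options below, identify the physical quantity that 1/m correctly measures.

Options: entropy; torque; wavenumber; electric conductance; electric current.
wavenumber

frequency should have units dimensionally equivalent to 1 / s (e.g. Hz).
The given unit '1/m' reduces to 1 / m. Of the listed options, that is the dimensionality of wavenumber.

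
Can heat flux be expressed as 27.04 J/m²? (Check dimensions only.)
No

heat flux has SI base units: kg / s^3
J/m² does NOT reduce to kg / s^3; a valid unit for heat flux would be e.g. W/m².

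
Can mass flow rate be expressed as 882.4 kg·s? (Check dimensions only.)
No

mass flow rate has SI base units: kg / s
kg·s does NOT reduce to kg / s; a valid unit for mass flow rate would be e.g. kg/s.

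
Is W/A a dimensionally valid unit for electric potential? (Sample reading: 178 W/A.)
Yes

electric potential has SI base units: kg * m^2 / (A * s^3)
W/A reduces to the same SI base units, so it is a valid unit for electric potential.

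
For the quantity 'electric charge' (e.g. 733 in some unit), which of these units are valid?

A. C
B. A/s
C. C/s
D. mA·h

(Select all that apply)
A, D

electric charge has SI base units: A * s

Checking each option against A * s:
  A. C: ✓ matches
  B. A/s: ✗ does not match
  C. C/s: ✗ does not match
  D. mA·h: ✓ matches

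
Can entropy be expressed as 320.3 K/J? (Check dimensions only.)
No

entropy has SI base units: kg * m^2 / (s^2 * K)
K/J does NOT reduce to kg * m^2 / (s^2 * K); a valid unit for entropy would be e.g. J/K.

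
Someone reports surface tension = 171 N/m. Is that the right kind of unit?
Yes

surface tension has SI base units: kg / s^2
N/m reduces to the same SI base units, so it is a valid unit for surface tension.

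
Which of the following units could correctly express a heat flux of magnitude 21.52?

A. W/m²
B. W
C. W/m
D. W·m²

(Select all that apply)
A

heat flux has SI base units: kg / s^3

Checking each option against kg / s^3:
  A. W/m²: ✓ matches
  B. W: ✗ does not match
  C. W/m: ✗ does not match
  D. W·m²: ✗ does not match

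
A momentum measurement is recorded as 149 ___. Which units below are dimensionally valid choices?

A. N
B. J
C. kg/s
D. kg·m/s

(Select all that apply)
D

momentum has SI base units: kg * m / s

Checking each option against kg * m / s:
  A. N: ✗ does not match
  B. J: ✗ does not match
  C. kg/s: ✗ does not match
  D. kg·m/s: ✓ matches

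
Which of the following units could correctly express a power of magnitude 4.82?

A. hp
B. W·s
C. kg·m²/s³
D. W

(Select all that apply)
A, C, D

power has SI base units: kg * m^2 / s^3

Checking each option against kg * m^2 / s^3:
  A. hp: ✓ matches
  B. W·s: ✗ does not match
  C. kg·m²/s³: ✓ matches
  D. W: ✓ matches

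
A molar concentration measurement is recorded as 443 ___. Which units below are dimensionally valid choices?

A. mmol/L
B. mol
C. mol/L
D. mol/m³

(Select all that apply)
A, C, D

molar concentration has SI base units: mol / m^3

Checking each option against mol / m^3:
  A. mmol/L: ✓ matches
  B. mol: ✗ does not match
  C. mol/L: ✓ matches
  D. mol/m³: ✓ matches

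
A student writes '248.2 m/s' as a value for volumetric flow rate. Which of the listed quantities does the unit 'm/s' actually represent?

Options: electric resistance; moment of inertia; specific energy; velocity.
velocity

volumetric flow rate should have units dimensionally equivalent to m^3 / s (e.g. m³/s).
The given unit 'm/s' reduces to m / s. Of the listed options, that is the dimensionality of velocity.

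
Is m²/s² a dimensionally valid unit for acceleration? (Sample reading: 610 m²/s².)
No

acceleration has SI base units: m / s^2
m²/s² does NOT reduce to m / s^2; a valid unit for acceleration would be e.g. m/s².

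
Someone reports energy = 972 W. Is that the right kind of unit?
No

energy has SI base units: kg * m^2 / s^2
W does NOT reduce to kg * m^2 / s^2; a valid unit for energy would be e.g. J.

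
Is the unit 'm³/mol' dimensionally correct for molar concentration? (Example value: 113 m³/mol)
No

molar concentration has SI base units: mol / m^3
m³/mol does NOT reduce to mol / m^3; a valid unit for molar concentration would be e.g. mol/m³.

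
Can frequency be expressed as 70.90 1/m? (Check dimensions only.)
No

frequency has SI base units: 1 / s
1/m does NOT reduce to 1 / s; a valid unit for frequency would be e.g. Hz.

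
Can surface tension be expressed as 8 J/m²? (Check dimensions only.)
Yes

surface tension has SI base units: kg / s^2
J/m² reduces to the same SI base units, so it is a valid unit for surface tension.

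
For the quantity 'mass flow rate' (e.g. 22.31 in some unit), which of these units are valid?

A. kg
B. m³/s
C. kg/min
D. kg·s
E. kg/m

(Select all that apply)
C

mass flow rate has SI base units: kg / s

Checking each option against kg / s:
  A. kg: ✗ does not match
  B. m³/s: ✗ does not match
  C. kg/min: ✓ matches
  D. kg·s: ✗ does not match
  E. kg/m: ✗ does not match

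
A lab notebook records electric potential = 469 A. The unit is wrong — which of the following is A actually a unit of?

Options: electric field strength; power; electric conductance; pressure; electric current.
electric current

electric potential should have units dimensionally equivalent to kg * m^2 / (A * s^3) (e.g. V).
The given unit 'A' reduces to A. Of the listed options, that is the dimensionality of electric current.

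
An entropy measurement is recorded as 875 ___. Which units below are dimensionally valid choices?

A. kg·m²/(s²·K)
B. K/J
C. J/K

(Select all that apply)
A, C

entropy has SI base units: kg * m^2 / (s^2 * K)

Checking each option against kg * m^2 / (s^2 * K):
  A. kg·m²/(s²·K): ✓ matches
  B. K/J: ✗ does not match
  C. J/K: ✓ matches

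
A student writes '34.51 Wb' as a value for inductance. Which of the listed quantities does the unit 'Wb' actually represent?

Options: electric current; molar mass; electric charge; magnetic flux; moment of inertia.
magnetic flux

inductance should have units dimensionally equivalent to kg * m^2 / (A^2 * s^2) (e.g. H).
The given unit 'Wb' reduces to kg * m^2 / (A * s^2). Of the listed options, that is the dimensionality of magnetic flux.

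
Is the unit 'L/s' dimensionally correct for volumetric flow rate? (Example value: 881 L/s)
Yes

volumetric flow rate has SI base units: m^3 / s
L/s reduces to the same SI base units, so it is a valid unit for volumetric flow rate.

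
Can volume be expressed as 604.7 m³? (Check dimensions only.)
Yes

volume has SI base units: m^3
m³ reduces to the same SI base units, so it is a valid unit for volume.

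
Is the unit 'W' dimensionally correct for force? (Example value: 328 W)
No

force has SI base units: kg * m / s^2
W does NOT reduce to kg * m / s^2; a valid unit for force would be e.g. N.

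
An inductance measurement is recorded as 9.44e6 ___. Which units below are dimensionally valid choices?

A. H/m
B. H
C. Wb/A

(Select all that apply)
B, C

inductance has SI base units: kg * m^2 / (A^2 * s^2)

Checking each option against kg * m^2 / (A^2 * s^2):
  A. H/m: ✗ does not match
  B. H: ✓ matches
  C. Wb/A: ✓ matches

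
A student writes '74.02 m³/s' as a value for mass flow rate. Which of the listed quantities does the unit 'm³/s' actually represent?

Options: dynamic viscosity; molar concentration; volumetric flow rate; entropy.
volumetric flow rate

mass flow rate should have units dimensionally equivalent to kg / s (e.g. kg/s).
The given unit 'm³/s' reduces to m^3 / s. Of the listed options, that is the dimensionality of volumetric flow rate.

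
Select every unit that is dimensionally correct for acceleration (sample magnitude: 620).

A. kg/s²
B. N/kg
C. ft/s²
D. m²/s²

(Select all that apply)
B, C

acceleration has SI base units: m / s^2

Checking each option against m / s^2:
  A. kg/s²: ✗ does not match
  B. N/kg: ✓ matches
  C. ft/s²: ✓ matches
  D. m²/s²: ✗ does not match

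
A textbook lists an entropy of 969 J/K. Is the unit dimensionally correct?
Yes

entropy has SI base units: kg * m^2 / (s^2 * K)
J/K reduces to the same SI base units, so it is a valid unit for entropy.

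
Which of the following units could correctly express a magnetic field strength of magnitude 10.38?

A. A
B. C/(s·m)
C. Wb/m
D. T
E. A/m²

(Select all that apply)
B

magnetic field strength has SI base units: A / m

Checking each option against A / m:
  A. A: ✗ does not match
  B. C/(s·m): ✓ matches
  C. Wb/m: ✗ does not match
  D. T: ✗ does not match
  E. A/m²: ✗ does not match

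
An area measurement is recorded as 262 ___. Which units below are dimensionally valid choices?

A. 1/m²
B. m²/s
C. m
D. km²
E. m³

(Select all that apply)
D

area has SI base units: m^2

Checking each option against m^2:
  A. 1/m²: ✗ does not match
  B. m²/s: ✗ does not match
  C. m: ✗ does not match
  D. km²: ✓ matches
  E. m³: ✗ does not match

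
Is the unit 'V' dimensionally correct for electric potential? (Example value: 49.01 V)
Yes

electric potential has SI base units: kg * m^2 / (A * s^3)
V reduces to the same SI base units, so it is a valid unit for electric potential.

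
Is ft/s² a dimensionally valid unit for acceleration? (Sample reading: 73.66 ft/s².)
Yes

acceleration has SI base units: m / s^2
ft/s² reduces to the same SI base units, so it is a valid unit for acceleration.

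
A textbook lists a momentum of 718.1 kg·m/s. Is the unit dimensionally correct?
Yes

momentum has SI base units: kg * m / s
kg·m/s reduces to the same SI base units, so it is a valid unit for momentum.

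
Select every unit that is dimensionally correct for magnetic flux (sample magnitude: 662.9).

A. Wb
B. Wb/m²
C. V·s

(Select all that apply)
A, C

magnetic flux has SI base units: kg * m^2 / (A * s^2)

Checking each option against kg * m^2 / (A * s^2):
  A. Wb: ✓ matches
  B. Wb/m²: ✗ does not match
  C. V·s: ✓ matches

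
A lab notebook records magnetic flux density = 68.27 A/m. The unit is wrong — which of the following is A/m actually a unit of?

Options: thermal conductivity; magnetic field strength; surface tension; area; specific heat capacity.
magnetic field strength

magnetic flux density should have units dimensionally equivalent to kg / (A * s^2) (e.g. T).
The given unit 'A/m' reduces to A / m. Of the listed options, that is the dimensionality of magnetic field strength.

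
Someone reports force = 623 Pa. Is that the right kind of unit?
No

force has SI base units: kg * m / s^2
Pa does NOT reduce to kg * m / s^2; a valid unit for force would be e.g. N.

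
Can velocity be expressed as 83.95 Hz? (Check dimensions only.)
No

velocity has SI base units: m / s
Hz does NOT reduce to m / s; a valid unit for velocity would be e.g. m/s.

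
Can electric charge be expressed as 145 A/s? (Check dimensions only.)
No

electric charge has SI base units: A * s
A/s does NOT reduce to A * s; a valid unit for electric charge would be e.g. C.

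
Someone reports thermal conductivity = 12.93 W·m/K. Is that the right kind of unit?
No

thermal conductivity has SI base units: kg * m / (s^3 * K)
W·m/K does NOT reduce to kg * m / (s^3 * K); a valid unit for thermal conductivity would be e.g. W/(m·K).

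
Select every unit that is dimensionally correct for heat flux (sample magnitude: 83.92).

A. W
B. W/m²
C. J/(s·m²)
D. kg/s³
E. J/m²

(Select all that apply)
B, C, D

heat flux has SI base units: kg / s^3

Checking each option against kg / s^3:
  A. W: ✗ does not match
  B. W/m²: ✓ matches
  C. J/(s·m²): ✓ matches
  D. kg/s³: ✓ matches
  E. J/m²: ✗ does not match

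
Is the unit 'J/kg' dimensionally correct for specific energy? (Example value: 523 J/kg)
Yes

specific energy has SI base units: m^2 / s^2
J/kg reduces to the same SI base units, so it is a valid unit for specific energy.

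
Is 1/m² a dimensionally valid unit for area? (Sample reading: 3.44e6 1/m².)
No

area has SI base units: m^2
1/m² does NOT reduce to m^2; a valid unit for area would be e.g. m².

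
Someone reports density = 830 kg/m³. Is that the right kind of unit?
Yes

density has SI base units: kg / m^3
kg/m³ reduces to the same SI base units, so it is a valid unit for density.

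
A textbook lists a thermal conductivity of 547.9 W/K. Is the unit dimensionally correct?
No

thermal conductivity has SI base units: kg * m / (s^3 * K)
W/K does NOT reduce to kg * m / (s^3 * K); a valid unit for thermal conductivity would be e.g. W/(m·K).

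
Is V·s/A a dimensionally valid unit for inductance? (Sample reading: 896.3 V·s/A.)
Yes

inductance has SI base units: kg * m^2 / (A^2 * s^2)
V·s/A reduces to the same SI base units, so it is a valid unit for inductance.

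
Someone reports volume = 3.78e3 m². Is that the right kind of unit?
No

volume has SI base units: m^3
m² does NOT reduce to m^3; a valid unit for volume would be e.g. m³.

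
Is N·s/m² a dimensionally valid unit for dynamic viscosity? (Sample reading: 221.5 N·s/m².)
Yes

dynamic viscosity has SI base units: kg / (m * s)
N·s/m² reduces to the same SI base units, so it is a valid unit for dynamic viscosity.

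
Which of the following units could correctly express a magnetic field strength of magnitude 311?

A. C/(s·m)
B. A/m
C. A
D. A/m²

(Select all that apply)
A, B

magnetic field strength has SI base units: A / m

Checking each option against A / m:
  A. C/(s·m): ✓ matches
  B. A/m: ✓ matches
  C. A: ✗ does not match
  D. A/m²: ✗ does not match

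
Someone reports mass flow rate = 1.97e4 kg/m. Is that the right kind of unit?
No

mass flow rate has SI base units: kg / s
kg/m does NOT reduce to kg / s; a valid unit for mass flow rate would be e.g. kg/s.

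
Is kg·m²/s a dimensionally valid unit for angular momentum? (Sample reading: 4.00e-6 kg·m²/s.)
Yes

angular momentum has SI base units: kg * m^2 / s
kg·m²/s reduces to the same SI base units, so it is a valid unit for angular momentum.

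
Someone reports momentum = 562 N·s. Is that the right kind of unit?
Yes

momentum has SI base units: kg * m / s
N·s reduces to the same SI base units, so it is a valid unit for momentum.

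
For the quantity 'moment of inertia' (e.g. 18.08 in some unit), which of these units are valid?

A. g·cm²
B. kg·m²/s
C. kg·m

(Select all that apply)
A

moment of inertia has SI base units: kg * m^2

Checking each option against kg * m^2:
  A. g·cm²: ✓ matches
  B. kg·m²/s: ✗ does not match
  C. kg·m: ✗ does not match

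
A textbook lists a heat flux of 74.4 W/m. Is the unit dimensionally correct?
No

heat flux has SI base units: kg / s^3
W/m does NOT reduce to kg / s^3; a valid unit for heat flux would be e.g. W/m².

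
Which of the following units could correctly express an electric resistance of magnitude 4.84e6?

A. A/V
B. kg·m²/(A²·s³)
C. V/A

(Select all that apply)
B, C

electric resistance has SI base units: kg * m^2 / (A^2 * s^3)

Checking each option against kg * m^2 / (A^2 * s^3):
  A. A/V: ✗ does not match
  B. kg·m²/(A²·s³): ✓ matches
  C. V/A: ✓ matches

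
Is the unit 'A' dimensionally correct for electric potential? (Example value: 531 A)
No

electric potential has SI base units: kg * m^2 / (A * s^3)
A does NOT reduce to kg * m^2 / (A * s^3); a valid unit for electric potential would be e.g. V.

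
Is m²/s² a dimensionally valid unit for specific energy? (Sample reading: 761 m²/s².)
Yes

specific energy has SI base units: m^2 / s^2
m²/s² reduces to the same SI base units, so it is a valid unit for specific energy.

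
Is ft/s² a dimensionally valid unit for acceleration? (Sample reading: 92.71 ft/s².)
Yes

acceleration has SI base units: m / s^2
ft/s² reduces to the same SI base units, so it is a valid unit for acceleration.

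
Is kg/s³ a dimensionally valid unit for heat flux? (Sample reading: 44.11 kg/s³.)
Yes

heat flux has SI base units: kg / s^3
kg/s³ reduces to the same SI base units, so it is a valid unit for heat flux.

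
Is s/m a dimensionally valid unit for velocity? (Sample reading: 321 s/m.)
No

velocity has SI base units: m / s
s/m does NOT reduce to m / s; a valid unit for velocity would be e.g. m/s.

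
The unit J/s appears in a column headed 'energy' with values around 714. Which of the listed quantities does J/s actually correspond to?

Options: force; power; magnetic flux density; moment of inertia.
power

energy should have units dimensionally equivalent to kg * m^2 / s^2 (e.g. J).
The given unit 'J/s' reduces to kg * m^2 / s^3. Of the listed options, that is the dimensionality of power.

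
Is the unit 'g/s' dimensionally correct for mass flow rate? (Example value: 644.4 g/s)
Yes

mass flow rate has SI base units: kg / s
g/s reduces to the same SI base units, so it is a valid unit for mass flow rate.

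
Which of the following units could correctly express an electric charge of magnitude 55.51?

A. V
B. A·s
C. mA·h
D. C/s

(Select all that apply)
B, C

electric charge has SI base units: A * s

Checking each option against A * s:
  A. V: ✗ does not match
  B. A·s: ✓ matches
  C. mA·h: ✓ matches
  D. C/s: ✗ does not match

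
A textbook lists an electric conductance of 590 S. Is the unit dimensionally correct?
Yes

electric conductance has SI base units: A^2 * s^3 / (kg * m^2)
S reduces to the same SI base units, so it is a valid unit for electric conductance.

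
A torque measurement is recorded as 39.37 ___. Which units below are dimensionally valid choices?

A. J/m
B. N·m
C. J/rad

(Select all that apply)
B, C

torque has SI base units: kg * m^2 / s^2

Checking each option against kg * m^2 / s^2:
  A. J/m: ✗ does not match
  B. N·m: ✓ matches
  C. J/rad: ✓ matches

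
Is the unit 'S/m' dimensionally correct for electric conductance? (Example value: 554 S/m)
No

electric conductance has SI base units: A^2 * s^3 / (kg * m^2)
S/m does NOT reduce to A^2 * s^3 / (kg * m^2); a valid unit for electric conductance would be e.g. S.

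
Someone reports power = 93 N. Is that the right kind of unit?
No

power has SI base units: kg * m^2 / s^3
N does NOT reduce to kg * m^2 / s^3; a valid unit for power would be e.g. W.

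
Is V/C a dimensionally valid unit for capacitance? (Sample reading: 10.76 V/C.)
No

capacitance has SI base units: A^2 * s^4 / (kg * m^2)
V/C does NOT reduce to A^2 * s^4 / (kg * m^2); a valid unit for capacitance would be e.g. F.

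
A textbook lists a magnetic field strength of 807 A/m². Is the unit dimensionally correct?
No

magnetic field strength has SI base units: A / m
A/m² does NOT reduce to A / m; a valid unit for magnetic field strength would be e.g. A/m.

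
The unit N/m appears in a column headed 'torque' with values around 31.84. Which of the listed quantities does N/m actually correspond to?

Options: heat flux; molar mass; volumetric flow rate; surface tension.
surface tension

torque should have units dimensionally equivalent to kg * m^2 / s^2 (e.g. N·m).
The given unit 'N/m' reduces to kg / s^2. Of the listed options, that is the dimensionality of surface tension.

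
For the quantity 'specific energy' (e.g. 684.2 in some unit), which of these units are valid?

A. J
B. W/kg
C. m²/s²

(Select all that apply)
C

specific energy has SI base units: m^2 / s^2

Checking each option against m^2 / s^2:
  A. J: ✗ does not match
  B. W/kg: ✗ does not match
  C. m²/s²: ✓ matches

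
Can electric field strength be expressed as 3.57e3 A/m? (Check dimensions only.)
No

electric field strength has SI base units: kg * m / (A * s^3)
A/m does NOT reduce to kg * m / (A * s^3); a valid unit for electric field strength would be e.g. V/m.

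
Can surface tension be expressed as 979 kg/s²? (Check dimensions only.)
Yes

surface tension has SI base units: kg / s^2
kg/s² reduces to the same SI base units, so it is a valid unit for surface tension.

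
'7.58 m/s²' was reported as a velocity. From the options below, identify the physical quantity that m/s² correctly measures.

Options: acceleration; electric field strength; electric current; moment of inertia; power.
acceleration

velocity should have units dimensionally equivalent to m / s (e.g. m/s).
The given unit 'm/s²' reduces to m / s^2. Of the listed options, that is the dimensionality of acceleration.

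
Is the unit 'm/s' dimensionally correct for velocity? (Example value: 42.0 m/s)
Yes

velocity has SI base units: m / s
m/s reduces to the same SI base units, so it is a valid unit for velocity.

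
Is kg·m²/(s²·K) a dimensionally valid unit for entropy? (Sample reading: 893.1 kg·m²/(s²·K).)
Yes

entropy has SI base units: kg * m^2 / (s^2 * K)
kg·m²/(s²·K) reduces to the same SI base units, so it is a valid unit for entropy.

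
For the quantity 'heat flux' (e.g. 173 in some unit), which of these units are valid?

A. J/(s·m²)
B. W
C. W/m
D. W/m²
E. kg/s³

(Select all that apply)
A, D, E

heat flux has SI base units: kg / s^3

Checking each option against kg / s^3:
  A. J/(s·m²): ✓ matches
  B. W: ✗ does not match
  C. W/m: ✗ does not match
  D. W/m²: ✓ matches
  E. kg/s³: ✓ matches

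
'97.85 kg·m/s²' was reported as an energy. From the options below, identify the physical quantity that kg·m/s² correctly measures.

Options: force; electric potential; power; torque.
force

energy should have units dimensionally equivalent to kg * m^2 / s^2 (e.g. J).
The given unit 'kg·m/s²' reduces to kg * m / s^2. Of the listed options, that is the dimensionality of force.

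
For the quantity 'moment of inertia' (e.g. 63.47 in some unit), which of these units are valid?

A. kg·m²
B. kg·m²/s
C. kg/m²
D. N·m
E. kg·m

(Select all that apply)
A

moment of inertia has SI base units: kg * m^2

Checking each option against kg * m^2:
  A. kg·m²: ✓ matches
  B. kg·m²/s: ✗ does not match
  C. kg/m²: ✗ does not match
  D. N·m: ✗ does not match
  E. kg·m: ✗ does not match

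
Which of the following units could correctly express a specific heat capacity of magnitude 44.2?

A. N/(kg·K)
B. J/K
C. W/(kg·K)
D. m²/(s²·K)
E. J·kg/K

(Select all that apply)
D

specific heat capacity has SI base units: m^2 / (s^2 * K)

Checking each option against m^2 / (s^2 * K):
  A. N/(kg·K): ✗ does not match
  B. J/K: ✗ does not match
  C. W/(kg·K): ✗ does not match
  D. m²/(s²·K): ✓ matches
  E. J·kg/K: ✗ does not match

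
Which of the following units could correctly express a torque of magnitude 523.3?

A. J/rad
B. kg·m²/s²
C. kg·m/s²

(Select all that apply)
A, B

torque has SI base units: kg * m^2 / s^2

Checking each option against kg * m^2 / s^2:
  A. J/rad: ✓ matches
  B. kg·m²/s²: ✓ matches
  C. kg·m/s²: ✗ does not match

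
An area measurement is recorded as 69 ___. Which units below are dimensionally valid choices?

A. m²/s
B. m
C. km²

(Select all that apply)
C

area has SI base units: m^2

Checking each option against m^2:
  A. m²/s: ✗ does not match
  B. m: ✗ does not match
  C. km²: ✓ matches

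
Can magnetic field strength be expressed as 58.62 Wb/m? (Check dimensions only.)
No

magnetic field strength has SI base units: A / m
Wb/m does NOT reduce to A / m; a valid unit for magnetic field strength would be e.g. A/m.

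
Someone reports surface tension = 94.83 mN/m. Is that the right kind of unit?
Yes

surface tension has SI base units: kg / s^2
mN/m reduces to the same SI base units, so it is a valid unit for surface tension.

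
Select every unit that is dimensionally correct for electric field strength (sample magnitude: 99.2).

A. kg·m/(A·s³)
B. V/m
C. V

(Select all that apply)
A, B

electric field strength has SI base units: kg * m / (A * s^3)

Checking each option against kg * m / (A * s^3):
  A. kg·m/(A·s³): ✓ matches
  B. V/m: ✓ matches
  C. V: ✗ does not match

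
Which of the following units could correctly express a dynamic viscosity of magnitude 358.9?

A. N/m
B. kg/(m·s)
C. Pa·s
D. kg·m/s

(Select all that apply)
B, C

dynamic viscosity has SI base units: kg / (m * s)

Checking each option against kg / (m * s):
  A. N/m: ✗ does not match
  B. kg/(m·s): ✓ matches
  C. Pa·s: ✓ matches
  D. kg·m/s: ✗ does not match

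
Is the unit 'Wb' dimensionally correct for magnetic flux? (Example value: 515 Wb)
Yes

magnetic flux has SI base units: kg * m^2 / (A * s^2)
Wb reduces to the same SI base units, so it is a valid unit for magnetic flux.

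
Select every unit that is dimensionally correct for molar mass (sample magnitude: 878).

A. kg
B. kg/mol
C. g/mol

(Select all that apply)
B, C

molar mass has SI base units: kg / mol

Checking each option against kg / mol:
  A. kg: ✗ does not match
  B. kg/mol: ✓ matches
  C. g/mol: ✓ matches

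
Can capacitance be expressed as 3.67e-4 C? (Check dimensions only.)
No

capacitance has SI base units: A^2 * s^4 / (kg * m^2)
C does NOT reduce to A^2 * s^4 / (kg * m^2); a valid unit for capacitance would be e.g. F.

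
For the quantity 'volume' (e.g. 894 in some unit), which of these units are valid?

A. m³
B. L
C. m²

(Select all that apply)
A, B

volume has SI base units: m^3

Checking each option against m^3:
  A. m³: ✓ matches
  B. L: ✓ matches
  C. m²: ✗ does not match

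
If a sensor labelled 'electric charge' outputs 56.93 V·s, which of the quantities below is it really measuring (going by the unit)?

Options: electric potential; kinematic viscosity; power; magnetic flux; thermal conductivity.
magnetic flux

electric charge should have units dimensionally equivalent to A * s (e.g. C).
The given unit 'V·s' reduces to kg * m^2 / (A * s^2). Of the listed options, that is the dimensionality of magnetic flux.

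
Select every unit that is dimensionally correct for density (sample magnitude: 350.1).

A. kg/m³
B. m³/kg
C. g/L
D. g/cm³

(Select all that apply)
A, C, D

density has SI base units: kg / m^3

Checking each option against kg / m^3:
  A. kg/m³: ✓ matches
  B. m³/kg: ✗ does not match
  C. g/L: ✓ matches
  D. g/cm³: ✓ matches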